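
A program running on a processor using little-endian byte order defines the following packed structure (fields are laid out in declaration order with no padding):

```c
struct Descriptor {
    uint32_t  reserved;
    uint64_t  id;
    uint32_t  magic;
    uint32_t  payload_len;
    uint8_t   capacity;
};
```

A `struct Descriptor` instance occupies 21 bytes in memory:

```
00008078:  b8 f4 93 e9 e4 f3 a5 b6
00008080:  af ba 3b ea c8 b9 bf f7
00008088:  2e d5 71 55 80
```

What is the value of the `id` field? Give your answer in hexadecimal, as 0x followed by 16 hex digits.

0xEA3BBAAFB6A5F3E4

`id` follows `reserved` (4 bytes), so it starts at byte offset 4 and occupies 8 bytes.
Bytes at offsets 4..11: E4 F3 A5 B6 AF BA 3B EA.
Little-endian stores the least-significant byte at the lowest address.
Reassemble most-significant byte first: EA 3B BA AF B6 A5 F3 E4 → 0xEA3BBAAFB6A5F3E4.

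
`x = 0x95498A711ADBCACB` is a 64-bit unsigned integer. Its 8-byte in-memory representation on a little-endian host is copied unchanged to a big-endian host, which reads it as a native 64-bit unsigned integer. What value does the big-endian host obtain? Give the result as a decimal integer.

Stored little-endian, the bytes at ascending addresses are CB CA DB 1A 71 8A 49 95.
Read back as big-endian, the last byte is least significant, giving 0xCBCADB1A718A4995.
0xCBCADB1A718A4995 = 14684790441615444373.

14684790441615444373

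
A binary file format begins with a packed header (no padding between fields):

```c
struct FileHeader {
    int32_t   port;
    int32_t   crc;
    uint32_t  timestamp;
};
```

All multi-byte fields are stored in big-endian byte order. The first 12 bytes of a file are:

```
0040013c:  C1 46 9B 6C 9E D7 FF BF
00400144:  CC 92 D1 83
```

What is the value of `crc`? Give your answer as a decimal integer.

`crc` follows `port` (4 bytes), so it starts at byte offset 4 and occupies 4 bytes.
Bytes at offsets 4..7: 9E D7 FF BF.
In big-endian order the high byte comes first in memory.
The bytes are already most-significant first: 0x9ED7FFBF.
Top bit is set, so as a signed 32-bit value this is 0x9ED7FFBF − 2^32 = -1630011457.

-1630011457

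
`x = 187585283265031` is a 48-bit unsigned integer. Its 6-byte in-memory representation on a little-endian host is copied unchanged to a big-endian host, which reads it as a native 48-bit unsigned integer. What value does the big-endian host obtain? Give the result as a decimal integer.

8324394949546

187585283265031 in 48-bit hexadecimal is 0xAA9B9A2C9207.
Stored little-endian, the bytes at ascending addresses are 07 92 2C 9A 9B AA.
Read back as big-endian, the last byte is least significant, giving 0x07922C9A9BAA.
0x07922C9A9BAA = 8324394949546.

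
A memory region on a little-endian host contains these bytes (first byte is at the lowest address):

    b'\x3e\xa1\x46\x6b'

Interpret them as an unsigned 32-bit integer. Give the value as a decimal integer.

1799790910

Little-endian: lowest address holds the least-significant byte.
Reassemble most-significant byte first: 6B 46 A1 3E → 0x6B46A13E.
0x6B46A13E = 1799790910.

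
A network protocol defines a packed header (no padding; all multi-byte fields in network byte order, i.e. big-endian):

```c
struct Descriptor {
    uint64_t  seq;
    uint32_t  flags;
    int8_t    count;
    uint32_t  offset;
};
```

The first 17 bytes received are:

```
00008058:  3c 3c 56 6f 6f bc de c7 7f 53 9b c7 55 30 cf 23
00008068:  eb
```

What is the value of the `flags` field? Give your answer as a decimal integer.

`flags` follows `seq` (8 bytes), so it starts at byte offset 8 and occupies 4 bytes.
Bytes at offsets 8..11: 7F 53 9B C7.
Big-endian: lowest address holds the most-significant byte.
The bytes are already most-significant first: 0x7F539BC7.
0x7F539BC7 = 2136185799.

2136185799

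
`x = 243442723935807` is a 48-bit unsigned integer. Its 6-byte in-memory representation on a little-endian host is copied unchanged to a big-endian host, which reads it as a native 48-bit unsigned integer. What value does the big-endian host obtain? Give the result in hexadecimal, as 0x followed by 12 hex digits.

0x3F5615ED68DD

243442723935807 in 48-bit hexadecimal is 0xDD68ED15563F.
Stored little-endian, the bytes at ascending addresses are 3F 56 15 ED 68 DD.
Read back as big-endian, the last byte is least significant, giving 0x3F5615ED68DD.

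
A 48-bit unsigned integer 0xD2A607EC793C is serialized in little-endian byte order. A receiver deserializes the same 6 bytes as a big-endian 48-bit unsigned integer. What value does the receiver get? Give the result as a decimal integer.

66494348633810

Stored little-endian, the bytes at ascending addresses are 3C 79 EC 07 A6 D2.
Read back as big-endian, the last byte is least significant, giving 0x3C79EC07A6D2.
0x3C79EC07A6D2 = 66494348633810.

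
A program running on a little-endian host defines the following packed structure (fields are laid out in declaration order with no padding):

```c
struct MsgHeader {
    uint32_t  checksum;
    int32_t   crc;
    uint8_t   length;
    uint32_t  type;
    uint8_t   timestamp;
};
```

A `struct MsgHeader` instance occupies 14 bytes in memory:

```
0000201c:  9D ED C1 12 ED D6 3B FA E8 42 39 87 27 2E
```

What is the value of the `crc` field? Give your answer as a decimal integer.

-96741651

`crc` follows `checksum` (4 bytes), so it starts at byte offset 4 and occupies 4 bytes.
Bytes at offsets 4..7: ED D6 3B FA.
In little-endian order the low byte comes first in memory.
Reassemble most-significant byte first: FA 3B D6 ED → 0xFA3BD6ED.
Top bit is set, so as a signed 32-bit value this is 0xFA3BD6ED − 2^32 = -96741651.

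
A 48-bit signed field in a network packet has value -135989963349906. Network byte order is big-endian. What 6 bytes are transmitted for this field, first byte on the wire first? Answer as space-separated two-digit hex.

84 51 5E 8A A0 6E

Two's complement of -135989963349906 in 48 bits: 135989963349906 = 0x7BAEA1755F92; invert → 0x84515E8AA06D; add 1 → 0x84515E8AA06E.
Split into bytes (most-significant first): 84 51 5E 8A A0 6E.
In big-endian order the high byte comes first in memory.
So the memory order matches the most-significant-first order: 84 51 5E 8A A0 6E.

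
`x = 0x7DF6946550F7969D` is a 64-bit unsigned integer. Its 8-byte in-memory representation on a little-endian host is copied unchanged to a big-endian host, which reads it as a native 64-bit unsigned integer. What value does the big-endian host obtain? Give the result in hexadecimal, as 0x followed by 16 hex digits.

Stored little-endian, the bytes at ascending addresses are 9D 96 F7 50 65 94 F6 7D.
Read back as big-endian, the last byte is least significant, giving 0x9D96F7506594F67D.

0x9D96F7506594F67D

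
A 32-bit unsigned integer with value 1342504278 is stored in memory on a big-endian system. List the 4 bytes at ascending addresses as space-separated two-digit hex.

50 04 FD 56

1342504278 in hexadecimal, padded to 32 bits, is 0x5004FD56.
Split into bytes (most-significant first): 50 04 FD 56.
In big-endian order the high byte comes first in memory.
So the memory order matches the most-significant-first order: 50 04 FD 56.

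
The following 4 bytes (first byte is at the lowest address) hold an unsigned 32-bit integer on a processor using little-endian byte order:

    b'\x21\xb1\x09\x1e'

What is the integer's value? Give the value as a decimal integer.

503951649

Little-endian: lowest address holds the least-significant byte.
Reassemble most-significant byte first: 1E 09 B1 21 → 0x1E09B121.
0x1E09B121 = 503951649.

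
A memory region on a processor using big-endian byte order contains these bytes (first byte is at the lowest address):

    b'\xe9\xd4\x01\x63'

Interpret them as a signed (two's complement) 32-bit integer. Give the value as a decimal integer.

-371981981

Big-endian: lowest address holds the most-significant byte.
The bytes are already most-significant first: 0xE9D40163.
Top bit is set, so as a signed 32-bit value this is 0xE9D40163 − 2^32 = -371981981.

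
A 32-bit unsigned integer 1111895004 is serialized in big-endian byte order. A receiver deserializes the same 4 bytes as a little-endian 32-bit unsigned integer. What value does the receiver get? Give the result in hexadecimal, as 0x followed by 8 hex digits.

1111895004 in 32-bit hexadecimal is 0x42462BDC.
Stored big-endian, the bytes at ascending addresses are 42 46 2B DC.
Read back as little-endian, the first byte is least significant, giving 0xDC2B4642.

0xDC2B4642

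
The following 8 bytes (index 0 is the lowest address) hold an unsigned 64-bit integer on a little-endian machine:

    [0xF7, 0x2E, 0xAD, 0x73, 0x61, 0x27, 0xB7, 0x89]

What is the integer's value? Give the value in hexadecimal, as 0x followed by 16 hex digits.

Little-endian stores the least-significant byte at the lowest address.
Reassemble most-significant byte first: 89 B7 27 61 73 AD 2E F7 → 0x89B7276173AD2EF7.

0x89B7276173AD2EF7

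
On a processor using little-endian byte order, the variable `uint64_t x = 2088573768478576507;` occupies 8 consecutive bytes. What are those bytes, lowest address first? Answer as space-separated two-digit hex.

7B 4F 5D D5 C6 1A FC 1C

2088573768478576507 in hexadecimal, padded to 64 bits, is 0x1CFC1AC6D55D4F7B.
Split into bytes (most-significant first): 1C FC 1A C6 D5 5D 4F 7B.
In little-endian order the low byte comes first in memory.
So at ascending addresses the bytes are 7B 4F 5D D5 C6 1A FC 1C.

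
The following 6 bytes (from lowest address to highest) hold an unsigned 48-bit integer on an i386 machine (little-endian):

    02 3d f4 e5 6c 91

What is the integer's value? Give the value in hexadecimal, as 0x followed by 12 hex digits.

Little-endian stores the least-significant byte at the lowest address.
Reassemble most-significant byte first: 91 6C E5 F4 3D 02 → 0x916CE5F43D02.

0x916CE5F43D02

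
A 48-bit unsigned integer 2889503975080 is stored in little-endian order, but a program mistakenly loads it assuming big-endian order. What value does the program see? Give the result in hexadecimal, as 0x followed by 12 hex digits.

2889503975080 in 48-bit hexadecimal is 0x02A0C3DBA6A8.
Stored little-endian, the bytes at ascending addresses are A8 A6 DB C3 A0 02.
Read back as big-endian, the last byte is least significant, giving 0xA8A6DBC3A002.

0xA8A6DBC3A002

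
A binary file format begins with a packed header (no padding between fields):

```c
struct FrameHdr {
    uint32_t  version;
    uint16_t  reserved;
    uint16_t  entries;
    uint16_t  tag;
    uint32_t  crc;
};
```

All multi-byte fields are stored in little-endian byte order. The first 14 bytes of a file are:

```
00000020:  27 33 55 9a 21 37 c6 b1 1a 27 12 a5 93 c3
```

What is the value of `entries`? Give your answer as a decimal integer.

`entries` follows `version` (4 B), `reserved` (2 B), so it starts at offset 4 + 2 = 6 and occupies 2 bytes.
Bytes at offsets 6..7: C6 B1.
In little-endian order the low byte comes first in memory.
Reassemble most-significant byte first: B1 C6 → 0xB1C6.
0xB1C6 = 45510.

45510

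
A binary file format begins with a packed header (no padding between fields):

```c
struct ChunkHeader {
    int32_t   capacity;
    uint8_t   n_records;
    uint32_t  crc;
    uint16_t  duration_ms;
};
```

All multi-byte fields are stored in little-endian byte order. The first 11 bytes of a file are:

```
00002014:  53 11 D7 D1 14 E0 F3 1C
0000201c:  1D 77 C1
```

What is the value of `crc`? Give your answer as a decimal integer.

488436704

`crc` follows `capacity` (4 B), `n_records` (1 B), so it starts at offset 4 + 1 = 5 and occupies 4 bytes.
Bytes at offsets 5..8: E0 F3 1C 1D.
Little-endian: lowest address holds the least-significant byte.
Reassemble most-significant byte first: 1D 1C F3 E0 → 0x1D1CF3E0.
0x1D1CF3E0 = 488436704.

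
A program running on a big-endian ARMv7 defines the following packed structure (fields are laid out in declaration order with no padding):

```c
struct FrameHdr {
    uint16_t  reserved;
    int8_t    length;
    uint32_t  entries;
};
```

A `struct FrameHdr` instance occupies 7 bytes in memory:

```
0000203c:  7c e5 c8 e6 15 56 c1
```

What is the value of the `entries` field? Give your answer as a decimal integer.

`entries` follows `reserved` (2 B), `length` (1 B), so it starts at offset 2 + 1 = 3 and occupies 4 bytes.
Bytes at offsets 3..6: E6 15 56 C1.
Big-endian stores the most-significant byte at the lowest address.
The bytes are already most-significant first: 0xE61556C1.
0xE61556C1 = 3860158145.

3860158145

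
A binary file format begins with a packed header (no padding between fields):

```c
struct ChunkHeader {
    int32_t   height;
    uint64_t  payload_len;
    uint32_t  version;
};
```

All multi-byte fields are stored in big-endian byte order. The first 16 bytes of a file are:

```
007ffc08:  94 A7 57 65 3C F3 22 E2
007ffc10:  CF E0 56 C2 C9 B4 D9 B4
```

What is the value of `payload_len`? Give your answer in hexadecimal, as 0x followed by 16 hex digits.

0x3CF322E2CFE056C2

`payload_len` follows `height` (4 bytes), so it starts at byte offset 4 and occupies 8 bytes.
Bytes at offsets 4..11: 3C F3 22 E2 CF E0 56 C2.
Big-endian stores the most-significant byte at the lowest address.
The bytes are already most-significant first: 0x3CF322E2CFE056C2.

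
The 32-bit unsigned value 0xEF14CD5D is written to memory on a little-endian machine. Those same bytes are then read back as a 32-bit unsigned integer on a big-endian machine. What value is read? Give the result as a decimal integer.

Stored little-endian, the bytes at ascending addresses are 5D CD 14 EF.
Read back as big-endian, the last byte is least significant, giving 0x5DCD14EF.
0x5DCD14EF = 1573721327.

1573721327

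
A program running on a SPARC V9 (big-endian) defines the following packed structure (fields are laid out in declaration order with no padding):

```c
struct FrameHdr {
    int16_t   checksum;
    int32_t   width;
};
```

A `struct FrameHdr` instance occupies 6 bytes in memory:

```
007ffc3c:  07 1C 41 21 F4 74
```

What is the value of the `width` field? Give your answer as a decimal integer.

`width` follows `checksum` (2 bytes), so it starts at byte offset 2 and occupies 4 bytes.
Bytes at offsets 2..5: 41 21 F4 74.
Big-endian: lowest address holds the most-significant byte.
The bytes are already most-significant first: 0x4121F474.
0x4121F474 = 1092744308.

1092744308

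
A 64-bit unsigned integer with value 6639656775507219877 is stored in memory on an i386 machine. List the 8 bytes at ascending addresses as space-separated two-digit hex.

6639656775507219877 in hexadecimal, padded to 64 bits, is 0x5C24CCA8AE9F95A5.
Split into bytes (most-significant first): 5C 24 CC A8 AE 9F 95 A5.
Little-endian stores the least-significant byte at the lowest address.
So at ascending addresses the bytes are A5 95 9F AE A8 CC 24 5C.

A5 95 9F AE A8 CC 24 5C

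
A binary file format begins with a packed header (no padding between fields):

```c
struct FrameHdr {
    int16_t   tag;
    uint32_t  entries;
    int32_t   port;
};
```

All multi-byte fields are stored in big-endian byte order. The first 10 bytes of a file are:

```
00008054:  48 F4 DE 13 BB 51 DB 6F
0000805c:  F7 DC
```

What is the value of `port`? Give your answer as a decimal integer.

`port` follows `tag` (2 B), `entries` (4 B), so it starts at offset 2 + 4 = 6 and occupies 4 bytes.
Bytes at offsets 6..9: DB 6F F7 DC.
Big-endian stores the most-significant byte at the lowest address.
The bytes are already most-significant first: 0xDB6FF7DC.
Top bit is set, so as a signed 32-bit value this is 0xDB6FF7DC − 2^32 = -613419044.

-613419044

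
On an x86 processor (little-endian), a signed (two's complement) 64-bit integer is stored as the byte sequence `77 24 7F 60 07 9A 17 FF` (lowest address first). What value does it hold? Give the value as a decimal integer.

-65414313099189129

Little-endian: lowest address holds the least-significant byte.
Reassemble most-significant byte first: FF 17 9A 07 60 7F 24 77 → 0xFF179A07607F2477.
Top bit is set, so as a signed 64-bit value this is 0xFF179A07607F2477 − 2^64 = -65414313099189129.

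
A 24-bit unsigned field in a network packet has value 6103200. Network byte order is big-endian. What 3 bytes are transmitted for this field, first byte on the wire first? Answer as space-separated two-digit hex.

5D 20 A0

6103200 in hexadecimal, padded to 24 bits, is 0x5D20A0.
Split into bytes (most-significant first): 5D 20 A0.
Big-endian stores the most-significant byte at the lowest address.
So the memory order matches the most-significant-first order: 5D 20 A0.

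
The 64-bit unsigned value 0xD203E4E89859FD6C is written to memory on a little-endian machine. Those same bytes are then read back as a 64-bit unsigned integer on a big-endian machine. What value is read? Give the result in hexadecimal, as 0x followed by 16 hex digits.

0x6CFD5998E8E403D2

Stored little-endian, the bytes at ascending addresses are 6C FD 59 98 E8 E4 03 D2.
Read back as big-endian, the last byte is least significant, giving 0x6CFD5998E8E403D2.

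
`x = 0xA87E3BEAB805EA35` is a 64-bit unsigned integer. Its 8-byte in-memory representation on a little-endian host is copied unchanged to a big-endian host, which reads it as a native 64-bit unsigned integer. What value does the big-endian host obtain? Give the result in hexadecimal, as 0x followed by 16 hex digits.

0x35EA05B8EA3B7EA8

Stored little-endian, the bytes at ascending addresses are 35 EA 05 B8 EA 3B 7E A8.
Read back as big-endian, the last byte is least significant, giving 0x35EA05B8EA3B7EA8.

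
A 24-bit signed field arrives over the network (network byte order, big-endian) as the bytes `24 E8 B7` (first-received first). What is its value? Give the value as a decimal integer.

2418871

Big-endian stores the most-significant byte at the lowest address.
The bytes are already most-significant first: 0x24E8B7.
0x24E8B7 = 2418871.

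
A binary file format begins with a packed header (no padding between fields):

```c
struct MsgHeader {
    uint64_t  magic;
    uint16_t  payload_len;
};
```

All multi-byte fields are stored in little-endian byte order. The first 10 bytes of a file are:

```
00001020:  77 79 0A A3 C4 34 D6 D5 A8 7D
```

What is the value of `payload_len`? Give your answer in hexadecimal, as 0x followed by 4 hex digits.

`payload_len` follows `magic` (8 bytes), so it starts at byte offset 8 and occupies 2 bytes.
Bytes at offsets 8..9: A8 7D.
In little-endian order the low byte comes first in memory.
Reassemble most-significant byte first: 7D A8 → 0x7DA8.

0x7DA8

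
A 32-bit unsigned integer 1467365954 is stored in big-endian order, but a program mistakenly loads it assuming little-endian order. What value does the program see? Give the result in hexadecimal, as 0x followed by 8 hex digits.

1467365954 in 32-bit hexadecimal is 0x57763A42.
Stored big-endian, the bytes at ascending addresses are 57 76 3A 42.
Read back as little-endian, the first byte is least significant, giving 0x423A7657.

0x423A7657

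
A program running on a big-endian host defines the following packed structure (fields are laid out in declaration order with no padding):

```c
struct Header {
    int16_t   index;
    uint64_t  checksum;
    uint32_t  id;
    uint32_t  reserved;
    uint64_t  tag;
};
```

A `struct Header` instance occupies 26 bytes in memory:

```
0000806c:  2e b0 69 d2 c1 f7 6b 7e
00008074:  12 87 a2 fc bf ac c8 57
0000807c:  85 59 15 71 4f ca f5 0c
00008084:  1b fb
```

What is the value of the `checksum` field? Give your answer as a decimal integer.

`checksum` follows `index` (2 bytes), so it starts at byte offset 2 and occupies 8 bytes.
Bytes at offsets 2..9: 69 D2 C1 F7 6B 7E 12 87.
Big-endian stores the most-significant byte at the lowest address.
The bytes are already most-significant first: 0x69D2C1F76B7E1287.
0x69D2C1F76B7E1287 = 7625370387496178311.

7625370387496178311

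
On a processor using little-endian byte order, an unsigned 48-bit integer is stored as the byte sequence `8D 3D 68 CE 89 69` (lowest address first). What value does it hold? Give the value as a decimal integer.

116040594374029

Little-endian stores the least-significant byte at the lowest address.
Reassemble most-significant byte first: 69 89 CE 68 3D 8D → 0x6989CE683D8D.
0x6989CE683D8D = 116040594374029.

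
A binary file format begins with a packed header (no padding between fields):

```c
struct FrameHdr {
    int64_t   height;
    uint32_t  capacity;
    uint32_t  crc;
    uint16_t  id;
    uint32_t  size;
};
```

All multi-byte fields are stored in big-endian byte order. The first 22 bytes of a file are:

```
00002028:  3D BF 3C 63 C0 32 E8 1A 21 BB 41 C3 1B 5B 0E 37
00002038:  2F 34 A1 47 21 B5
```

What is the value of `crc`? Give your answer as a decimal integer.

`crc` follows `height` (8 B), `capacity` (4 B), so it starts at offset 8 + 4 = 12 and occupies 4 bytes.
Bytes at offsets 12..15: 1B 5B 0E 37.
Big-endian stores the most-significant byte at the lowest address.
The bytes are already most-significant first: 0x1B5B0E37.
0x1B5B0E37 = 458952247.

458952247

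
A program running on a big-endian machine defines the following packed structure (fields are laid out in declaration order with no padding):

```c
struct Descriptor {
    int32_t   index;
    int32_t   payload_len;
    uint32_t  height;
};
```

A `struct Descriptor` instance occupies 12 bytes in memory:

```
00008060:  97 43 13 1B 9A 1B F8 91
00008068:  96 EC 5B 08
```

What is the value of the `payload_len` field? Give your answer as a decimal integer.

-1709442927

`payload_len` follows `index` (4 bytes), so it starts at byte offset 4 and occupies 4 bytes.
Bytes at offsets 4..7: 9A 1B F8 91.
In big-endian order the high byte comes first in memory.
The bytes are already most-significant first: 0x9A1BF891.
Top bit is set, so as a signed 32-bit value this is 0x9A1BF891 − 2^32 = -1709442927.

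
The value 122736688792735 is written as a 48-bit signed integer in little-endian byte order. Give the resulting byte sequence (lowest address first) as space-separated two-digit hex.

9F 84 BC DC A0 6F

122736688792735 in hexadecimal, padded to 48 bits, is 0x6FA0DCBC849F.
Split into bytes (most-significant first): 6F A0 DC BC 84 9F.
In little-endian order the low byte comes first in memory.
So at ascending addresses the bytes are 9F 84 BC DC A0 6F.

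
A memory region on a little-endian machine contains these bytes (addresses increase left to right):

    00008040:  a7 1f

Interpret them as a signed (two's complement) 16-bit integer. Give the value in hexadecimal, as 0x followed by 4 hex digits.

In little-endian order the low byte comes first in memory.
Reassemble most-significant byte first: 1F A7 → 0x1FA7.

0x1FA7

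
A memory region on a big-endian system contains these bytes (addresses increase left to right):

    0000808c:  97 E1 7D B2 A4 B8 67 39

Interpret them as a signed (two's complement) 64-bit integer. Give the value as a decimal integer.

-7502577298001336519

In big-endian order the high byte comes first in memory.
The bytes are already most-significant first: 0x97E17DB2A4B86739.
Top bit is set, so as a signed 64-bit value this is 0x97E17DB2A4B86739 − 2^64 = -7502577298001336519.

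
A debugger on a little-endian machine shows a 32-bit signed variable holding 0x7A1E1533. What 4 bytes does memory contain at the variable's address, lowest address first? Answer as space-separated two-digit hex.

Split into bytes (most-significant first): 7A 1E 15 33.
Little-endian: lowest address holds the least-significant byte.
So at ascending addresses the bytes are 33 15 1E 7A.

33 15 1E 7A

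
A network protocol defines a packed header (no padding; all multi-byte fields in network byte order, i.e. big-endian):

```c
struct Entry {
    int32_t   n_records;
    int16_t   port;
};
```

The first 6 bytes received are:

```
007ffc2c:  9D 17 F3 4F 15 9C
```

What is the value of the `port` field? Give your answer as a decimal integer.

5532

`port` follows `n_records` (4 bytes), so it starts at byte offset 4 and occupies 2 bytes.
Bytes at offsets 4..5: 15 9C.
Big-endian stores the most-significant byte at the lowest address.
The bytes are already most-significant first: 0x159C.
0x159C = 5532.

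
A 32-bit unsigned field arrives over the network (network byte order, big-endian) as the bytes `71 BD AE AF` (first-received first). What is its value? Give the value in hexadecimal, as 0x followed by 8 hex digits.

In big-endian order the high byte comes first in memory.
The bytes are already most-significant first: 0x71BDAEAF.

0x71BDAEAF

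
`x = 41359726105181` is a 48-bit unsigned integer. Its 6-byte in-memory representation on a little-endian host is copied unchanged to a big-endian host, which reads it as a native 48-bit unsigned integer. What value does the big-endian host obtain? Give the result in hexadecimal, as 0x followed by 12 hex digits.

41359726105181 in 48-bit hexadecimal is 0x259DCFC8525D.
Stored little-endian, the bytes at ascending addresses are 5D 52 C8 CF 9D 25.
Read back as big-endian, the last byte is least significant, giving 0x5D52C8CF9D25.

0x5D52C8CF9D25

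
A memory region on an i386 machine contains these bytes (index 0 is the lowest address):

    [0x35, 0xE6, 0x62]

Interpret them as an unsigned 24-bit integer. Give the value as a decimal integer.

6481461

Little-endian stores the least-significant byte at the lowest address.
Reassemble most-significant byte first: 62 E6 35 → 0x62E635.
0x62E635 = 6481461.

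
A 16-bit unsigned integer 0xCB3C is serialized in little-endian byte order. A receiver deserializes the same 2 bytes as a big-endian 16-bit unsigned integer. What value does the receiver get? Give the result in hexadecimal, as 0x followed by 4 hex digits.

Stored little-endian, the bytes at ascending addresses are 3C CB.
Read back as big-endian, the last byte is least significant, giving 0x3CCB.

0x3CCB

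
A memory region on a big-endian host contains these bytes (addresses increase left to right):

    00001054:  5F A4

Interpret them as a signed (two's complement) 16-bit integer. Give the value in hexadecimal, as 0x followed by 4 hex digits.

Big-endian stores the most-significant byte at the lowest address.
The bytes are already most-significant first: 0x5FA4.

0x5FA4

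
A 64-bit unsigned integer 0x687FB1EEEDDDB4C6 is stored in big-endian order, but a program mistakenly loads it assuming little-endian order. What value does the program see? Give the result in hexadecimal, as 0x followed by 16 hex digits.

0xC6B4DDEDEEB17F68

Stored big-endian, the bytes at ascending addresses are 68 7F B1 EE ED DD B4 C6.
Read back as little-endian, the first byte is least significant, giving 0xC6B4DDEDEEB17F68.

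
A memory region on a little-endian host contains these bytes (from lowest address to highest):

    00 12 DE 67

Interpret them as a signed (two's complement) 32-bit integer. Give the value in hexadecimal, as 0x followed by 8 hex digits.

Little-endian stores the least-significant byte at the lowest address.
Reassemble most-significant byte first: 67 DE 12 00 → 0x67DE1200.

0x67DE1200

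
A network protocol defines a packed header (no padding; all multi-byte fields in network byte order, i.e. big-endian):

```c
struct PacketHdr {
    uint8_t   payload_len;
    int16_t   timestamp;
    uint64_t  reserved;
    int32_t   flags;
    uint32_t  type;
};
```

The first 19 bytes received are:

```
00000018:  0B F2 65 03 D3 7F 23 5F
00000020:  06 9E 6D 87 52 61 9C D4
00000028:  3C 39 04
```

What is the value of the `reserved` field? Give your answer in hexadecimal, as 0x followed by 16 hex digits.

`reserved` follows `payload_len` (1 B), `timestamp` (2 B), so it starts at offset 1 + 2 = 3 and occupies 8 bytes.
Bytes at offsets 3..10: 03 D3 7F 23 5F 06 9E 6D.
Big-endian stores the most-significant byte at the lowest address.
The bytes are already most-significant first: 0x03D37F235F069E6D.

0x03D37F235F069E6D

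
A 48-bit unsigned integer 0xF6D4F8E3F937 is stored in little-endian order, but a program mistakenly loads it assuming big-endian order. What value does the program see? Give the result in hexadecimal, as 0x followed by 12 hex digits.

0x37F9E3F8D4F6

Stored little-endian, the bytes at ascending addresses are 37 F9 E3 F8 D4 F6.
Read back as big-endian, the last byte is least significant, giving 0x37F9E3F8D4F6.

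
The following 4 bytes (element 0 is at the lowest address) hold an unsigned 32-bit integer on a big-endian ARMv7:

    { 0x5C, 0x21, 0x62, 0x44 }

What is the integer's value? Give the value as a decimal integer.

1545691716

Big-endian stores the most-significant byte at the lowest address.
The bytes are already most-significant first: 0x5C216244.
0x5C216244 = 1545691716.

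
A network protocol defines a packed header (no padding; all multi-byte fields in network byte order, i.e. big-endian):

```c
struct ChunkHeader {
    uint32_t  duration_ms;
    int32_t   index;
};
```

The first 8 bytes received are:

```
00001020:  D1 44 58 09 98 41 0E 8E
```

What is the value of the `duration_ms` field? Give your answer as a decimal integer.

`duration_ms` is the first field, at byte offset 0, occupying 4 bytes.
Bytes at offsets 0..3: D1 44 58 09.
Big-endian: lowest address holds the most-significant byte.
The bytes are already most-significant first: 0xD1445809.
0xD1445809 = 3510917129.

3510917129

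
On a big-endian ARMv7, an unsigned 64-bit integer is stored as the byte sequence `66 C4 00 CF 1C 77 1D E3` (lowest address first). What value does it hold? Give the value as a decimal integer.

Big-endian: lowest address holds the most-significant byte.
The bytes are already most-significant first: 0x66C400CF1C771DE3.
0x66C400CF1C771DE3 = 7405044576839736803.

7405044576839736803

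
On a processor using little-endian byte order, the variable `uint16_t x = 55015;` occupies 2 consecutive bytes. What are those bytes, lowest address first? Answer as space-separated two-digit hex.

E7 D6

55015 in hexadecimal, padded to 16 bits, is 0xD6E7.
Split into bytes (most-significant first): D6 E7.
Little-endian: lowest address holds the least-significant byte.
So at ascending addresses the bytes are E7 D6.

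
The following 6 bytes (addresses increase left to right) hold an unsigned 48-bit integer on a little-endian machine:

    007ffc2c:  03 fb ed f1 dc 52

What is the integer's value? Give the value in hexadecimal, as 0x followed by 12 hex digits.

0x52DCF1EDFB03

In little-endian order the low byte comes first in memory.
Reassemble most-significant byte first: 52 DC F1 ED FB 03 → 0x52DCF1EDFB03.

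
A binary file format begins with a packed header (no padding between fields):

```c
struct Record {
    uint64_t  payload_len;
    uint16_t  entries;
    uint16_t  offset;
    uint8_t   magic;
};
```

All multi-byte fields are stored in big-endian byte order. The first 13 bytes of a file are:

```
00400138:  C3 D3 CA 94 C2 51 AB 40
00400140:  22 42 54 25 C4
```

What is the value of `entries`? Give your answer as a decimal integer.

8770

`entries` follows `payload_len` (8 bytes), so it starts at byte offset 8 and occupies 2 bytes.
Bytes at offsets 8..9: 22 42.
Big-endian: lowest address holds the most-significant byte.
The bytes are already most-significant first: 0x2242.
0x2242 = 8770.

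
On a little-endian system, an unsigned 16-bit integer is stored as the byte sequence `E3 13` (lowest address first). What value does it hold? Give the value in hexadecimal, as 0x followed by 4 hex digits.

0x13E3

Little-endian stores the least-significant byte at the lowest address.
Reassemble most-significant byte first: 13 E3 → 0x13E3.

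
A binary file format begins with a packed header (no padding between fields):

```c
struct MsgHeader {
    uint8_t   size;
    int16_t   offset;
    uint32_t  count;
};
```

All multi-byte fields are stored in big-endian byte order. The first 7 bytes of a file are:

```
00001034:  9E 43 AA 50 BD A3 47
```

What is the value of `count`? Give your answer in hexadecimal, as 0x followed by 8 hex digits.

`count` follows `size` (1 B), `offset` (2 B), so it starts at offset 1 + 2 = 3 and occupies 4 bytes.
Bytes at offsets 3..6: 50 BD A3 47.
Big-endian stores the most-significant byte at the lowest address.
The bytes are already most-significant first: 0x50BDA347.

0x50BDA347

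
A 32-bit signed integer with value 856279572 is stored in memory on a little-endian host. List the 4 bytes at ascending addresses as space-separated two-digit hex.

14 CA 09 33

856279572 in hexadecimal, padded to 32 bits, is 0x3309CA14.
Split into bytes (most-significant first): 33 09 CA 14.
Little-endian stores the least-significant byte at the lowest address.
So at ascending addresses the bytes are 14 CA 09 33.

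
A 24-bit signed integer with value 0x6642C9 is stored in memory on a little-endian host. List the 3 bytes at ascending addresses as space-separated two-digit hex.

C9 42 66

Split into bytes (most-significant first): 66 42 C9.
Little-endian stores the least-significant byte at the lowest address.
So at ascending addresses the bytes are C9 42 66.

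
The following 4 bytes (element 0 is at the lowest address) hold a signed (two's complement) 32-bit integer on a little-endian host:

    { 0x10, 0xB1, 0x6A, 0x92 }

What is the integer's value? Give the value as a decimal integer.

Little-endian stores the least-significant byte at the lowest address.
Reassemble most-significant byte first: 92 6A B1 10 → 0x926AB110.
Top bit is set, so as a signed 32-bit value this is 0x926AB110 − 2^32 = -1838501616.

-1838501616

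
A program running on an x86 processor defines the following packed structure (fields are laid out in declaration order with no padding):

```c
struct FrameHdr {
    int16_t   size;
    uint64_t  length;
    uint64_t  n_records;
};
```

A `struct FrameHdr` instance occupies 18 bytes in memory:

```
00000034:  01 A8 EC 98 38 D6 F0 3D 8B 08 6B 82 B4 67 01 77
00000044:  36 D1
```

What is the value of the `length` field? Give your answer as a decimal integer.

`length` follows `size` (2 bytes), so it starts at byte offset 2 and occupies 8 bytes.
Bytes at offsets 2..9: EC 98 38 D6 F0 3D 8B 08.
Little-endian stores the least-significant byte at the lowest address.
Reassemble most-significant byte first: 08 8B 3D F0 D6 38 98 EC → 0x088B3DF0D63898EC.
0x088B3DF0D63898EC = 615653878661683436.

615653878661683436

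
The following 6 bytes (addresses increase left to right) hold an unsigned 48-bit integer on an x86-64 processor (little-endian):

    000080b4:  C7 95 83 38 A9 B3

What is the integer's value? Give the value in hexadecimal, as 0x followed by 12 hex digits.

0xB3A9388395C7

In little-endian order the low byte comes first in memory.
Reassemble most-significant byte first: B3 A9 38 83 95 C7 → 0xB3A9388395C7.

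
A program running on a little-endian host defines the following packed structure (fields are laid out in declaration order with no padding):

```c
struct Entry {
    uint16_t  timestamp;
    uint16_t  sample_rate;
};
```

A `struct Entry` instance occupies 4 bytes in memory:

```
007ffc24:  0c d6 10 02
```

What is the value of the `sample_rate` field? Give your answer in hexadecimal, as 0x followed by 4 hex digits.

`sample_rate` follows `timestamp` (2 bytes), so it starts at byte offset 2 and occupies 2 bytes.
Bytes at offsets 2..3: 10 02.
In little-endian order the low byte comes first in memory.
Reassemble most-significant byte first: 02 10 → 0x0210.

0x0210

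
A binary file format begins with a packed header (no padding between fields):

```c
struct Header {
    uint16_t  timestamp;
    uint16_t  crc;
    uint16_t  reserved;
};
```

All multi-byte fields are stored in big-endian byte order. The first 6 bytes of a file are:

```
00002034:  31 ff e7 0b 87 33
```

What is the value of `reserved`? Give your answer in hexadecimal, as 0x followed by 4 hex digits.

`reserved` follows `timestamp` (2 B), `crc` (2 B), so it starts at offset 2 + 2 = 4 and occupies 2 bytes.
Bytes at offsets 4..5: 87 33.
Big-endian: lowest address holds the most-significant byte.
The bytes are already most-significant first: 0x8733.

0x8733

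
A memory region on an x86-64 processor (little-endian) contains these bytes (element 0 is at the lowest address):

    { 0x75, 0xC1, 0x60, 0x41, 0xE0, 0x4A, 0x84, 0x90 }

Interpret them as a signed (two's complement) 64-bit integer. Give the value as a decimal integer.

-8033213508292132491

In little-endian order the low byte comes first in memory.
Reassemble most-significant byte first: 90 84 4A E0 41 60 C1 75 → 0x90844AE04160C175.
Top bit is set, so as a signed 64-bit value this is 0x90844AE04160C175 − 2^64 = -8033213508292132491.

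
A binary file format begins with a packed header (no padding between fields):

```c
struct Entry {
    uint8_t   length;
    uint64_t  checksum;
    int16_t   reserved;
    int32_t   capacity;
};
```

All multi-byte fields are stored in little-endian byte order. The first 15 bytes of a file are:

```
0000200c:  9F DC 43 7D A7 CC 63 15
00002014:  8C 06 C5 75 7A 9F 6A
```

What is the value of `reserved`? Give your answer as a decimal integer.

-15098

`reserved` follows `length` (1 B), `checksum` (8 B), so it starts at offset 1 + 8 = 9 and occupies 2 bytes.
Bytes at offsets 9..10: 06 C5.
In little-endian order the low byte comes first in memory.
Reassemble most-significant byte first: C5 06 → 0xC506.
Top bit is set, so as a signed 16-bit value this is 0xC506 − 2^16 = -15098.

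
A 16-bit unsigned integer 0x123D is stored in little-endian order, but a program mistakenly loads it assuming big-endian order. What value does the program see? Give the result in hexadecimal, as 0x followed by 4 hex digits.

0x3D12

Stored little-endian, the bytes at ascending addresses are 3D 12.
Read back as big-endian, the last byte is least significant, giving 0x3D12.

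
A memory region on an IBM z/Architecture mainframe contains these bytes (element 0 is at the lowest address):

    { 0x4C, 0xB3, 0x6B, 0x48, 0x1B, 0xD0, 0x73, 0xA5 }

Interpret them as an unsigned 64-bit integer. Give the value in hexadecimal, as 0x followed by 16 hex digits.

In big-endian order the high byte comes first in memory.
The bytes are already most-significant first: 0x4CB36B481BD073A5.

0x4CB36B481BD073A5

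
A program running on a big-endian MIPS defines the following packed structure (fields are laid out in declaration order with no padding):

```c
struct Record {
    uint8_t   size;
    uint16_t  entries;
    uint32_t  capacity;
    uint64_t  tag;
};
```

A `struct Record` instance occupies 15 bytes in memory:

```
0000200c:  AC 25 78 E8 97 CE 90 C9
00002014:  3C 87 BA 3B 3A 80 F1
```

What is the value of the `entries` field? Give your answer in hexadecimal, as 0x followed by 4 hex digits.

`entries` follows `size` (1 byte), so it starts at byte offset 1 and occupies 2 bytes.
Bytes at offsets 1..2: 25 78.
Big-endian stores the most-significant byte at the lowest address.
The bytes are already most-significant first: 0x2578.

0x2578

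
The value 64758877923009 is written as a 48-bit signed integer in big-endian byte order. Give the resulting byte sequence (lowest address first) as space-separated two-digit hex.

64758877923009 in hexadecimal, padded to 48 bits, is 0x3AE5D9EA26C1.
Split into bytes (most-significant first): 3A E5 D9 EA 26 C1.
Big-endian: lowest address holds the most-significant byte.
So the memory order matches the most-significant-first order: 3A E5 D9 EA 26 C1.

3A E5 D9 EA 26 C1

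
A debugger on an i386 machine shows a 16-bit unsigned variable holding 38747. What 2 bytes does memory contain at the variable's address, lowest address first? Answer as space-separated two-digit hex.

5B 97

38747 in hexadecimal, padded to 16 bits, is 0x975B.
Split into bytes (most-significant first): 97 5B.
Little-endian: lowest address holds the least-significant byte.
So at ascending addresses the bytes are 5B 97.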